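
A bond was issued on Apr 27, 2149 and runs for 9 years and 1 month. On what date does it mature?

May 27, 2158

Counting forward 9 years and 1 month from April 27, 2149.
+9 years → 2158; month 4 + 1 = 5 → May 2158.
Day 27 is valid in May, giving May 27, 2158.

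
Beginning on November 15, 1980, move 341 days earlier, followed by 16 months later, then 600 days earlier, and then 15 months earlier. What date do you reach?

Subtracting 341 days from November 15, 1980:
Going back 15 days from November 15, 1980 reaches the end of the previous month; 341 − 15 = 326 left.
October 1980 has 31 days: 326 − 31 = 295 left.
September 1980 has 30 days: 295 − 30 = 265 left.
August 1980 has 31 days: 265 − 31 = 234 left.
July 1980 has 31 days: 234 − 31 = 203 left.
June 1980 has 30 days: 203 − 30 = 173 left.
May 1980 has 31 days: 173 − 31 = 142 left.
April 1980 has 30 days: 142 − 30 = 112 left.
March 1980 has 31 days: 112 − 31 = 81 left.
February 1980 has 29 days (1980 is a leap year): 81 − 29 = 52 left.
January 1980 has 31 days: 52 − 31 = 21 left.
December 1979 has 31 days; 31 − 21 = 10 → December 10, 1979.
Adding 16 months from December 10, 1979:
month 12 + 16 = 28, which is month 4 of year 1981 → April 1981.
Day 10 is valid in April, giving April 10, 1981.
Going back 600 days from April 10, 1981:
Going back 10 days from April 10, 1981 reaches the end of the previous month; 600 − 10 = 590 left.
March 1981 has 31 days: 590 − 31 = 559 left.
February 1981 has 28 days (1981 is not a leap year): 559 − 28 = 531 left.
January 1981 has 31 days: 531 − 31 = 500 left.
December 1980 has 31 days: 500 − 31 = 469 left.
November 1980 has 30 days: 469 − 30 = 439 left.
October 1980 has 31 days: 439 − 31 = 408 left.
September 1980 has 30 days: 408 − 30 = 378 left.
August 1980 has 31 days: 378 − 31 = 347 left.
July 1980 has 31 days: 347 − 31 = 316 left.
June 1980 has 30 days: 316 − 30 = 286 left.
May 1980 has 31 days: 286 − 31 = 255 left.
April 1980 has 30 days: 255 − 30 = 225 left.
March 1980 has 31 days: 225 − 31 = 194 left.
February 1980 has 29 days (1980 is a leap year): 194 − 29 = 165 left.
January 1980 has 31 days: 165 − 31 = 134 left.
December 1979 has 31 days: 134 − 31 = 103 left.
November 1979 has 30 days: 103 − 30 = 73 left.
October 1979 has 31 days: 73 − 31 = 42 left.
September 1979 has 30 days: 42 − 30 = 12 left.
August 1979 has 31 days; 31 − 12 = 19 → August 19, 1979.
Subtracting 15 months from August 19, 1979:
month 8 − 15 = -7, which is month 5 of year 1978 → May 1978.
Day 19 is valid in May, giving May 19, 1978.

May 19, 1978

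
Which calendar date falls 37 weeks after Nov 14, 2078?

Advancing 37 weeks = 259 days from November 14, 2078.
November has 30 days, so 30 − 14 = 16 days remain after November 14, 2078; 259 − 16 = 243 left.
December 2078 has 31 days: 243 − 31 = 212 left.
January 2079 has 31 days: 212 − 31 = 181 left.
February 2079 has 28 days (2079 is not a leap year): 181 − 28 = 153 left.
March 2079 has 31 days: 153 − 31 = 122 left.
April 2079 has 30 days: 122 − 30 = 92 left.
May 2079 has 31 days: 92 − 31 = 61 left.
June 2079 has 30 days: 61 − 30 = 31 left.
31 days into July 2079 → July 31, 2079.

July 31, 2079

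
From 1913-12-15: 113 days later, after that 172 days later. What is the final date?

Counting forward 113 days from December 15, 1913:
December has 31 days, so 31 − 15 = 16 days remain after December 15, 1913; 113 − 16 = 97 left.
January 1914 has 31 days: 97 − 31 = 66 left.
February 1914 has 28 days (1914 is not a leap year): 66 − 28 = 38 left.
March 1914 has 31 days: 38 − 31 = 7 left.
7 days into April 1914 → April 7, 1914.
Advancing 172 days from April 7, 1914:
April has 30 days, so 30 − 7 = 23 days remain after April 7, 1914; 172 − 23 = 149 left.
May 1914 has 31 days: 149 − 31 = 118 left.
June 1914 has 30 days: 118 − 30 = 88 left.
July 1914 has 31 days: 88 − 31 = 57 left.
August 1914 has 31 days: 57 − 31 = 26 left.
26 days into September 1914 → September 26, 1914.

September 26, 1914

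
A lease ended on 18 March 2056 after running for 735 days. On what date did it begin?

Counting back 735 days from March 18, 2056.
Going back 18 days from March 18, 2056 reaches the end of the previous month; 735 − 18 = 717 left.
February 2056 has 29 days (2056 is a leap year): 717 − 29 = 688 left.
January 2056 has 31 days: 688 − 31 = 657 left.
December 2055 has 31 days: 657 − 31 = 626 left.
November 2055 has 30 days: 626 − 30 = 596 left.
October 2055 has 31 days: 596 − 31 = 565 left.
September 2055 has 30 days: 565 − 30 = 535 left.
August 2055 has 31 days: 535 − 31 = 504 left.
July 2055 has 31 days: 504 − 31 = 473 left.
June 2055 has 30 days: 473 − 30 = 443 left.
May 2055 has 31 days: 443 − 31 = 412 left.
April 2055 has 30 days: 412 − 30 = 382 left.
March 2055 has 31 days: 382 − 31 = 351 left.
February 2055 has 28 days (2055 is not a leap year): 351 − 28 = 323 left.
January 2055 has 31 days: 323 − 31 = 292 left.
December 2054 has 31 days: 292 − 31 = 261 left.
November 2054 has 30 days: 261 − 30 = 231 left.
October 2054 has 31 days: 231 − 31 = 200 left.
September 2054 has 30 days: 200 − 30 = 170 left.
August 2054 has 31 days: 170 − 31 = 139 left.
July 2054 has 31 days: 139 − 31 = 108 left.
June 2054 has 30 days: 108 − 30 = 78 left.
May 2054 has 31 days: 78 − 31 = 47 left.
April 2054 has 30 days: 47 − 30 = 17 left.
March 2054 has 31 days; 31 − 17 = 14 → March 14, 2054.

March 14, 2054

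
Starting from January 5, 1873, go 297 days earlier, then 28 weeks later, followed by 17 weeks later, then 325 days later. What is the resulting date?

December 14, 1873

Subtracting 297 days from January 5, 1873:
Going back 5 days from January 5, 1873 reaches the end of the previous month; 297 − 5 = 292 left.
December 1872 has 31 days: 292 − 31 = 261 left.
November 1872 has 30 days: 261 − 30 = 231 left.
October 1872 has 31 days: 231 − 31 = 200 left.
September 1872 has 30 days: 200 − 30 = 170 left.
August 1872 has 31 days: 170 − 31 = 139 left.
July 1872 has 31 days: 139 − 31 = 108 left.
June 1872 has 30 days: 108 − 30 = 78 left.
May 1872 has 31 days: 78 − 31 = 47 left.
April 1872 has 30 days: 47 − 30 = 17 left.
March 1872 has 31 days; 31 − 17 = 14 → March 14, 1872.
Advancing 28 weeks (= 196 days) from March 14, 1872:
March has 31 days, so 31 − 14 = 17 days remain after March 14, 1872; 196 − 17 = 179 left.
April 1872 has 30 days: 179 − 30 = 149 left.
May 1872 has 31 days: 149 − 31 = 118 left.
June 1872 has 30 days: 118 − 30 = 88 left.
July 1872 has 31 days: 88 − 31 = 57 left.
August 1872 has 31 days: 57 − 31 = 26 left.
26 days into September 1872 → September 26, 1872.
Adding 17 weeks (= 119 days) from September 26, 1872:
September has 30 days, so 30 − 26 = 4 days remain after September 26, 1872; 119 − 4 = 115 left.
October 1872 has 31 days: 115 − 31 = 84 left.
November 1872 has 30 days: 84 − 30 = 54 left.
December 1872 has 31 days: 54 − 31 = 23 left.
23 days into January 1873 → January 23, 1873.
Advancing 325 days from January 23, 1873:
January has 31 days, so 31 − 23 = 8 days remain after January 23, 1873; 325 − 8 = 317 left.
February 1873 has 28 days (1873 is not a leap year): 317 − 28 = 289 left.
March 1873 has 31 days: 289 − 31 = 258 left.
April 1873 has 30 days: 258 − 30 = 228 left.
May 1873 has 31 days: 228 − 31 = 197 left.
June 1873 has 30 days: 197 − 30 = 167 left.
July 1873 has 31 days: 167 − 31 = 136 left.
August 1873 has 31 days: 136 − 31 = 105 left.
September 1873 has 30 days: 105 − 30 = 75 left.
October 1873 has 31 days: 75 − 31 = 44 left.
November 1873 has 30 days: 44 − 30 = 14 left.
14 days into December 1873 → December 14, 1873.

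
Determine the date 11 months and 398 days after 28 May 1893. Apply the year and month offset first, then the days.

Adding 11 months and 398 days from May 28, 1893: first the month/year part, then the days.
month 5 + 11 = 16, which is month 4 of year 1894 → April 1894.
Day 28 is valid in April, giving April 28, 1894.
Now add 398 days from April 28, 1894.
April has 30 days, so 30 − 28 = 2 days remain after April 28, 1894; 398 − 2 = 396 left.
May 1894 has 31 days: 396 − 31 = 365 left.
June 1894 has 30 days: 365 − 30 = 335 left.
July 1894 has 31 days: 335 − 31 = 304 left.
August 1894 has 31 days: 304 − 31 = 273 left.
September 1894 has 30 days: 273 − 30 = 243 left.
October 1894 has 31 days: 243 − 31 = 212 left.
November 1894 has 30 days: 212 − 30 = 182 left.
December 1894 has 31 days: 182 − 31 = 151 left.
January 1895 has 31 days: 151 − 31 = 120 left.
February 1895 has 28 days (1895 is not a leap year): 120 − 28 = 92 left.
March 1895 has 31 days: 92 − 31 = 61 left.
April 1895 has 30 days: 61 − 30 = 31 left.
31 days into May 1895 → May 31, 1895.

May 31, 1895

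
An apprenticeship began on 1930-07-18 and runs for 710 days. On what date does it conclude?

June 27, 1932

Adding 710 days from July 18, 1930.
July has 31 days, so 31 − 18 = 13 days remain after July 18, 1930; 710 − 13 = 697 left.
August 1930 has 31 days: 697 − 31 = 666 left.
September 1930 has 30 days: 666 − 30 = 636 left.
October 1930 has 31 days: 636 − 31 = 605 left.
November 1930 has 30 days: 605 − 30 = 575 left.
December 1930 has 31 days: 575 − 31 = 544 left.
January 1931 has 31 days: 544 − 31 = 513 left.
February 1931 has 28 days (1931 is not a leap year): 513 − 28 = 485 left.
March 1931 has 31 days: 485 − 31 = 454 left.
April 1931 has 30 days: 454 − 30 = 424 left.
May 1931 has 31 days: 424 − 31 = 393 left.
June 1931 has 30 days: 393 − 30 = 363 left.
July 1931 has 31 days: 363 − 31 = 332 left.
August 1931 has 31 days: 332 − 31 = 301 left.
September 1931 has 30 days: 301 − 30 = 271 left.
October 1931 has 31 days: 271 − 31 = 240 left.
November 1931 has 30 days: 240 − 30 = 210 left.
December 1931 has 31 days: 210 − 31 = 179 left.
January 1932 has 31 days: 179 − 31 = 148 left.
February 1932 has 29 days (1932 is a leap year): 148 − 29 = 119 left.
March 1932 has 31 days: 119 − 31 = 88 left.
April 1932 has 30 days: 88 − 30 = 58 left.
May 1932 has 31 days: 58 − 31 = 27 left.
27 days into June 1932 → June 27, 1932.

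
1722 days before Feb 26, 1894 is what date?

Subtracting 1722 days from February 26, 1894.
Going back 26 days from February 26, 1894 reaches the end of the previous month; 1722 − 26 = 1696 left.
January 1894 has 31 days: 1696 − 31 = 1665 left.
December 1893 has 31 days: 1665 − 31 = 1634 left.
November 1893 has 30 days: 1634 − 30 = 1604 left.
October 1893 has 31 days: 1604 − 31 = 1573 left.
September 1893 has 30 days: 1573 − 30 = 1543 left.
August 1893 has 31 days: 1543 − 31 = 1512 left.
July 1893 has 31 days: 1512 − 31 = 1481 left.
June 1893 has 30 days: 1481 − 30 = 1451 left.
May 1893 has 31 days: 1451 − 31 = 1420 left.
April 1893 has 30 days: 1420 − 30 = 1390 left.
March 1893 has 31 days: 1390 − 31 = 1359 left.
February 1893 has 28 days (1893 is not a leap year): 1359 − 28 = 1331 left.
January 1893 has 31 days: 1331 − 31 = 1300 left.
December 1892 has 31 days: 1300 − 31 = 1269 left.
November 1892 has 30 days: 1269 − 30 = 1239 left.
October 1892 has 31 days: 1239 − 31 = 1208 left.
September 1892 has 30 days: 1208 − 30 = 1178 left.
August 1892 has 31 days: 1178 − 31 = 1147 left.
July 1892 has 31 days: 1147 − 31 = 1116 left.
June 1892 has 30 days: 1116 − 30 = 1086 left.
May 1892 has 31 days: 1086 − 31 = 1055 left.
April 1892 has 30 days: 1055 − 30 = 1025 left.
March 1892 has 31 days: 1025 − 31 = 994 left.
February 1892 has 29 days (1892 is a leap year): 994 − 29 = 965 left.
January 1892 has 31 days: 965 − 31 = 934 left.
December 1891 has 31 days: 934 − 31 = 903 left.
November 1891 has 30 days: 903 − 30 = 873 left.
October 1891 has 31 days: 873 − 31 = 842 left.
September 1891 has 30 days: 842 − 30 = 812 left.
August 1891 has 31 days: 812 − 31 = 781 left.
July 1891 has 31 days: 781 − 31 = 750 left.
June 1891 has 30 days: 750 − 30 = 720 left.
May 1891 has 31 days: 720 − 31 = 689 left.
April 1891 has 30 days: 689 − 30 = 659 left.
March 1891 has 31 days: 659 − 31 = 628 left.
February 1891 has 28 days (1891 is not a leap year): 628 − 28 = 600 left.
January 1891 has 31 days: 600 − 31 = 569 left.
December 1890 has 31 days: 569 − 31 = 538 left.
November 1890 has 30 days: 538 − 30 = 508 left.
October 1890 has 31 days: 508 − 31 = 477 left.
September 1890 has 30 days: 477 − 30 = 447 left.
August 1890 has 31 days: 447 − 31 = 416 left.
July 1890 has 31 days: 416 − 31 = 385 left.
June 1890 has 30 days: 385 − 30 = 355 left.
May 1890 has 31 days: 355 − 31 = 324 left.
April 1890 has 30 days: 324 − 30 = 294 left.
March 1890 has 31 days: 294 − 31 = 263 left.
February 1890 has 28 days (1890 is not a leap year): 263 − 28 = 235 left.
January 1890 has 31 days: 235 − 31 = 204 left.
December 1889 has 31 days: 204 − 31 = 173 left.
November 1889 has 30 days: 173 − 30 = 143 left.
October 1889 has 31 days: 143 − 31 = 112 left.
September 1889 has 30 days: 112 − 30 = 82 left.
August 1889 has 31 days: 82 − 31 = 51 left.
July 1889 has 31 days: 51 − 31 = 20 left.
June 1889 has 30 days; 30 − 20 = 10 → June 10, 1889.

June 10, 1889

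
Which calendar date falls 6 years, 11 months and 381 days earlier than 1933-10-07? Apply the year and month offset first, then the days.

Going back 6 years, 11 months and 381 days from October 7, 1933: first the month/year part, then the days.
-6 years → 1927; month 10 − 11 = -1, which is month 11 of year 1926 → November 1926.
Day 7 is valid in November, giving November 7, 1926.
Now subtract 381 days from November 7, 1926.
Going back 7 days from November 7, 1926 reaches the end of the previous month; 381 − 7 = 374 left.
October 1926 has 31 days: 374 − 31 = 343 left.
September 1926 has 30 days: 343 − 30 = 313 left.
August 1926 has 31 days: 313 − 31 = 282 left.
July 1926 has 31 days: 282 − 31 = 251 left.
June 1926 has 30 days: 251 − 30 = 221 left.
May 1926 has 31 days: 221 − 31 = 190 left.
April 1926 has 30 days: 190 − 30 = 160 left.
March 1926 has 31 days: 160 − 31 = 129 left.
February 1926 has 28 days (1926 is not a leap year): 129 − 28 = 101 left.
January 1926 has 31 days: 101 − 31 = 70 left.
December 1925 has 31 days: 70 − 31 = 39 left.
November 1925 has 30 days: 39 − 30 = 9 left.
October 1925 has 31 days; 31 − 9 = 22 → October 22, 1925.

October 22, 1925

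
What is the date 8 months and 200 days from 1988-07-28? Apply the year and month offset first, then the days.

October 14, 1989

Counting forward 8 months and 200 days from July 28, 1988: first the month/year part, then the days.
month 7 + 8 = 15, which is month 3 of year 1989 → March 1989.
Day 28 is valid in March, giving March 28, 1989.
Now add 200 days from March 28, 1989.
March has 31 days, so 31 − 28 = 3 days remain after March 28, 1989; 200 − 3 = 197 left.
April 1989 has 30 days: 197 − 30 = 167 left.
May 1989 has 31 days: 167 − 31 = 136 left.
June 1989 has 30 days: 136 − 30 = 106 left.
July 1989 has 31 days: 106 − 31 = 75 left.
August 1989 has 31 days: 75 − 31 = 44 left.
September 1989 has 30 days: 44 − 30 = 14 left.
14 days into October 1989 → October 14, 1989.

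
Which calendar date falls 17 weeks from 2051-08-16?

December 13, 2051

Counting forward 17 weeks = 119 days from August 16, 2051.
August has 31 days, so 31 − 16 = 15 days remain after August 16, 2051; 119 − 15 = 104 left.
September 2051 has 30 days: 104 − 30 = 74 left.
October 2051 has 31 days: 74 − 31 = 43 left.
November 2051 has 30 days: 43 − 30 = 13 left.
13 days into December 2051 → December 13, 2051.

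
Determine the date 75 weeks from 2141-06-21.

November 28, 2142

Counting forward 75 weeks = 525 days from June 21, 2141.
June has 30 days, so 30 − 21 = 9 days remain after June 21, 2141; 525 − 9 = 516 left.
July 2141 has 31 days: 516 − 31 = 485 left.
August 2141 has 31 days: 485 − 31 = 454 left.
September 2141 has 30 days: 454 − 30 = 424 left.
October 2141 has 31 days: 424 − 31 = 393 left.
November 2141 has 30 days: 393 − 30 = 363 left.
December 2141 has 31 days: 363 − 31 = 332 left.
January 2142 has 31 days: 332 − 31 = 301 left.
February 2142 has 28 days (2142 is not a leap year): 301 − 28 = 273 left.
March 2142 has 31 days: 273 − 31 = 242 left.
April 2142 has 30 days: 242 − 30 = 212 left.
May 2142 has 31 days: 212 − 31 = 181 left.
June 2142 has 30 days: 181 − 30 = 151 left.
July 2142 has 31 days: 151 − 31 = 120 left.
August 2142 has 31 days: 120 − 31 = 89 left.
September 2142 has 30 days: 89 − 30 = 59 left.
October 2142 has 31 days: 59 − 31 = 28 left.
28 days into November 2142 → November 28, 2142.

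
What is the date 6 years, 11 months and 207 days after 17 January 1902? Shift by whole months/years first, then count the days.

July 12, 1909

Adding 6 years, 11 months and 207 days from January 17, 1902: first the month/year part, then the days.
+6 years → 1908; month 1 + 11 = 12 → December 1908.
Day 17 is valid in December, giving December 17, 1908.
Now add 207 days from December 17, 1908.
December has 31 days, so 31 − 17 = 14 days remain after December 17, 1908; 207 − 14 = 193 left.
January 1909 has 31 days: 193 − 31 = 162 left.
February 1909 has 28 days (1909 is not a leap year): 162 − 28 = 134 left.
March 1909 has 31 days: 134 − 31 = 103 left.
April 1909 has 30 days: 103 − 30 = 73 left.
May 1909 has 31 days: 73 − 31 = 42 left.
June 1909 has 30 days: 42 − 30 = 12 left.
12 days into July 1909 → July 12, 1909.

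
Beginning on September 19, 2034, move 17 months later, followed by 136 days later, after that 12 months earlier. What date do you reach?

July 4, 2035

Adding 17 months from September 19, 2034:
month 9 + 17 = 26, which is month 2 of year 2036 → February 2036.
Day 19 is valid in February, giving February 19, 2036.
Counting forward 136 days from February 19, 2036:
February has 29 days, so 29 − 19 = 10 days remain after February 19, 2036; 136 − 10 = 126 left.
March 2036 has 31 days: 126 − 31 = 95 left.
April 2036 has 30 days: 95 − 30 = 65 left.
May 2036 has 31 days: 65 − 31 = 34 left.
June 2036 has 30 days: 34 − 30 = 4 left.
4 days into July 2036 → July 4, 2036.
Subtracting 12 months from July 4, 2036:
month 7 − 12 = -5, which is month 7 of year 2035 → July 2035.
Day 4 is valid in July, giving July 4, 2035.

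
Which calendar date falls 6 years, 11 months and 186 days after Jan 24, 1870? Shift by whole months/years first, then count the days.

Adding 6 years, 11 months and 186 days from January 24, 1870: first the month/year part, then the days.
+6 years → 1876; month 1 + 11 = 12 → December 1876.
Day 24 is valid in December, giving December 24, 1876.
Now add 186 days from December 24, 1876.
December has 31 days, so 31 − 24 = 7 days remain after December 24, 1876; 186 − 7 = 179 left.
January 1877 has 31 days: 179 − 31 = 148 left.
February 1877 has 28 days (1877 is not a leap year): 148 − 28 = 120 left.
March 1877 has 31 days: 120 − 31 = 89 left.
April 1877 has 30 days: 89 − 30 = 59 left.
May 1877 has 31 days: 59 − 31 = 28 left.
28 days into June 1877 → June 28, 1877.

June 28, 1877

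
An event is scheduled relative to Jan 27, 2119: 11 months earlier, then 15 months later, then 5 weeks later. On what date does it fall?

Subtracting 11 months from January 27, 2119:
month 1 − 11 = -10, which is month 2 of year 2118 → February 2118.
Day 27 is valid in February, giving February 27, 2118.
Advancing 15 months from February 27, 2118:
month 2 + 15 = 17, which is month 5 of year 2119 → May 2119.
Day 27 is valid in May, giving May 27, 2119.
Advancing 5 weeks (= 35 days) from May 27, 2119:
May has 31 days, so 31 − 27 = 4 days remain after May 27, 2119; 35 − 4 = 31 left.
June 2119 has 30 days: 31 − 30 = 1 left.
1 day into July 2119 → July 1, 2119.

July 1, 2119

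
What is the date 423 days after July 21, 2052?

Adding 423 days from July 21, 2052.
July has 31 days, so 31 − 21 = 10 days remain after July 21, 2052; 423 − 10 = 413 left.
August 2052 has 31 days: 413 − 31 = 382 left.
September 2052 has 30 days: 382 − 30 = 352 left.
October 2052 has 31 days: 352 − 31 = 321 left.
November 2052 has 30 days: 321 − 30 = 291 left.
December 2052 has 31 days: 291 − 31 = 260 left.
January 2053 has 31 days: 260 − 31 = 229 left.
February 2053 has 28 days (2053 is not a leap year): 229 − 28 = 201 left.
March 2053 has 31 days: 201 − 31 = 170 left.
April 2053 has 30 days: 170 − 30 = 140 left.
May 2053 has 31 days: 140 − 31 = 109 left.
June 2053 has 30 days: 109 − 30 = 79 left.
July 2053 has 31 days: 79 − 31 = 48 left.
August 2053 has 31 days: 48 − 31 = 17 left.
17 days into September 2053 → September 17, 2053.

September 17, 2053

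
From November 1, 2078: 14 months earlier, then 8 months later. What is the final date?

Counting back 14 months from November 1, 2078:
month 11 − 14 = -3, which is month 9 of year 2077 → September 2077.
Day 1 is valid in September, giving September 1, 2077.
Advancing 8 months from September 1, 2077:
month 9 + 8 = 17, which is month 5 of year 2078 → May 2078.
Day 1 is valid in May, giving May 1, 2078.

May 1, 2078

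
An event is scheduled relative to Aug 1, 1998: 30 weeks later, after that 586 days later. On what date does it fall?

October 5, 2000

Adding 30 weeks (= 210 days) from August 1, 1998:
August has 31 days, so 31 − 1 = 30 days remain after August 1, 1998; 210 − 30 = 180 left.
September 1998 has 30 days: 180 − 30 = 150 left.
October 1998 has 31 days: 150 − 31 = 119 left.
November 1998 has 30 days: 119 − 30 = 89 left.
December 1998 has 31 days: 89 − 31 = 58 left.
January 1999 has 31 days: 58 − 31 = 27 left.
27 days into February 1999 → February 27, 1999.
Counting forward 586 days from February 27, 1999:
February has 28 days, so 28 − 27 = 1 day remains after February 27, 1999; 586 − 1 = 585 left.
March 1999 has 31 days: 585 − 31 = 554 left.
April 1999 has 30 days: 554 − 30 = 524 left.
May 1999 has 31 days: 524 − 31 = 493 left.
June 1999 has 30 days: 493 − 30 = 463 left.
July 1999 has 31 days: 463 − 31 = 432 left.
August 1999 has 31 days: 432 − 31 = 401 left.
September 1999 has 30 days: 401 − 30 = 371 left.
October 1999 has 31 days: 371 − 31 = 340 left.
November 1999 has 30 days: 340 − 30 = 310 left.
December 1999 has 31 days: 310 − 31 = 279 left.
January 2000 has 31 days: 279 − 31 = 248 left.
February 2000 has 29 days (2000 is a leap year (divisible by 400)): 248 − 29 = 219 left.
March 2000 has 31 days: 219 − 31 = 188 left.
April 2000 has 30 days: 188 − 30 = 158 left.
May 2000 has 31 days: 158 − 31 = 127 left.
June 2000 has 30 days: 127 − 30 = 97 left.
July 2000 has 31 days: 97 − 31 = 66 left.
August 2000 has 31 days: 66 − 31 = 35 left.
September 2000 has 30 days: 35 − 30 = 5 left.
5 days into October 2000 → October 5, 2000.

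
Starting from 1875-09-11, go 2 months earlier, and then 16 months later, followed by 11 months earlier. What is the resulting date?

December 11, 1875

Counting back 2 months from September 11, 1875:
month 9 − 2 = 7 → July 1875.
Day 11 is valid in July, giving July 11, 1875.
Advancing 16 months from July 11, 1875:
month 7 + 16 = 23, which is month 11 of year 1876 → November 1876.
Day 11 is valid in November, giving November 11, 1876.
Subtracting 11 months from November 11, 1876:
month 11 − 11 = 0, which is month 12 of year 1875 → December 1875.
Day 11 is valid in December, giving December 11, 1875.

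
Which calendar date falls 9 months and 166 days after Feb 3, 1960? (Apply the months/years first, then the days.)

April 18, 1961

Advancing 9 months and 166 days from February 3, 1960: first the month/year part, then the days.
month 2 + 9 = 11 → November 1960.
Day 3 is valid in November, giving November 3, 1960.
Now add 166 days from November 3, 1960.
November has 30 days, so 30 − 3 = 27 days remain after November 3, 1960; 166 − 27 = 139 left.
December 1960 has 31 days: 139 − 31 = 108 left.
January 1961 has 31 days: 108 − 31 = 77 left.
February 1961 has 28 days (1961 is not a leap year): 77 − 28 = 49 left.
March 1961 has 31 days: 49 − 31 = 18 left.
18 days into April 1961 → April 18, 1961.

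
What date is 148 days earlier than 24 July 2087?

Going back 148 days from July 24, 2087.
Going back 24 days from July 24, 2087 reaches the end of the previous month; 148 − 24 = 124 left.
June 2087 has 30 days: 124 − 30 = 94 left.
May 2087 has 31 days: 94 − 31 = 63 left.
April 2087 has 30 days: 63 − 30 = 33 left.
March 2087 has 31 days: 33 − 31 = 2 left.
February 2087 has 28 days; 28 − 2 = 26 → February 26, 2087.

February 26, 2087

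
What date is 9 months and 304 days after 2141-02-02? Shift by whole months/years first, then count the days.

September 2, 2142

Adding 9 months and 304 days from February 2, 2141: first the month/year part, then the days.
month 2 + 9 = 11 → November 2141.
Day 2 is valid in November, giving November 2, 2141.
Now add 304 days from November 2, 2141.
November has 30 days, so 30 − 2 = 28 days remain after November 2, 2141; 304 − 28 = 276 left.
December 2141 has 31 days: 276 − 31 = 245 left.
January 2142 has 31 days: 245 − 31 = 214 left.
February 2142 has 28 days (2142 is not a leap year): 214 − 28 = 186 left.
March 2142 has 31 days: 186 − 31 = 155 left.
April 2142 has 30 days: 155 − 30 = 125 left.
May 2142 has 31 days: 125 − 31 = 94 left.
June 2142 has 30 days: 94 − 30 = 64 left.
July 2142 has 31 days: 64 − 31 = 33 left.
August 2142 has 31 days: 33 − 31 = 2 left.
2 days into September 2142 → September 2, 2142.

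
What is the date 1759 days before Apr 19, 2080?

Counting back 1759 days from April 19, 2080.
Going back 19 days from April 19, 2080 reaches the end of the previous month; 1759 − 19 = 1740 left.
March 2080 has 31 days: 1740 − 31 = 1709 left.
February 2080 has 29 days (2080 is a leap year): 1709 − 29 = 1680 left.
January 2080 has 31 days: 1680 − 31 = 1649 left.
December 2079 has 31 days: 1649 − 31 = 1618 left.
November 2079 has 30 days: 1618 − 30 = 1588 left.
October 2079 has 31 days: 1588 − 31 = 1557 left.
September 2079 has 30 days: 1557 − 30 = 1527 left.
August 2079 has 31 days: 1527 − 31 = 1496 left.
July 2079 has 31 days: 1496 − 31 = 1465 left.
June 2079 has 30 days: 1465 − 30 = 1435 left.
May 2079 has 31 days: 1435 − 31 = 1404 left.
April 2079 has 30 days: 1404 − 30 = 1374 left.
March 2079 has 31 days: 1374 − 31 = 1343 left.
February 2079 has 28 days (2079 is not a leap year): 1343 − 28 = 1315 left.
January 2079 has 31 days: 1315 − 31 = 1284 left.
December 2078 has 31 days: 1284 − 31 = 1253 left.
November 2078 has 30 days: 1253 − 30 = 1223 left.
October 2078 has 31 days: 1223 − 31 = 1192 left.
September 2078 has 30 days: 1192 − 30 = 1162 left.
August 2078 has 31 days: 1162 − 31 = 1131 left.
July 2078 has 31 days: 1131 − 31 = 1100 left.
June 2078 has 30 days: 1100 − 30 = 1070 left.
May 2078 has 31 days: 1070 − 31 = 1039 left.
April 2078 has 30 days: 1039 − 30 = 1009 left.
March 2078 has 31 days: 1009 − 31 = 978 left.
February 2078 has 28 days (2078 is not a leap year): 978 − 28 = 950 left.
January 2078 has 31 days: 950 − 31 = 919 left.
December 2077 has 31 days: 919 − 31 = 888 left.
November 2077 has 30 days: 888 − 30 = 858 left.
October 2077 has 31 days: 858 − 31 = 827 left.
September 2077 has 30 days: 827 − 30 = 797 left.
August 2077 has 31 days: 797 − 31 = 766 left.
July 2077 has 31 days: 766 − 31 = 735 left.
June 2077 has 30 days: 735 − 30 = 705 left.
May 2077 has 31 days: 705 − 31 = 674 left.
April 2077 has 30 days: 674 − 30 = 644 left.
March 2077 has 31 days: 644 − 31 = 613 left.
February 2077 has 28 days (2077 is not a leap year): 613 − 28 = 585 left.
January 2077 has 31 days: 585 − 31 = 554 left.
December 2076 has 31 days: 554 − 31 = 523 left.
November 2076 has 30 days: 523 − 30 = 493 left.
October 2076 has 31 days: 493 − 31 = 462 left.
September 2076 has 30 days: 462 − 30 = 432 left.
August 2076 has 31 days: 432 − 31 = 401 left.
July 2076 has 31 days: 401 − 31 = 370 left.
June 2076 has 30 days: 370 − 30 = 340 left.
May 2076 has 31 days: 340 − 31 = 309 left.
April 2076 has 30 days: 309 − 30 = 279 left.
March 2076 has 31 days: 279 − 31 = 248 left.
February 2076 has 29 days (2076 is a leap year): 248 − 29 = 219 left.
January 2076 has 31 days: 219 − 31 = 188 left.
December 2075 has 31 days: 188 − 31 = 157 left.
November 2075 has 30 days: 157 − 30 = 127 left.
October 2075 has 31 days: 127 − 31 = 96 left.
September 2075 has 30 days: 96 − 30 = 66 left.
August 2075 has 31 days: 66 − 31 = 35 left.
July 2075 has 31 days: 35 − 31 = 4 left.
June 2075 has 30 days; 30 − 4 = 26 → June 26, 2075.

June 26, 2075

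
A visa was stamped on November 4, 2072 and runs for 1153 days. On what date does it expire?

January 1, 2076

Counting forward 1153 days from November 4, 2072.
November has 30 days, so 30 − 4 = 26 days remain after November 4, 2072; 1153 − 26 = 1127 left.
December 2072 has 31 days: 1127 − 31 = 1096 left.
January 2073 has 31 days: 1096 − 31 = 1065 left.
February 2073 has 28 days (2073 is not a leap year): 1065 − 28 = 1037 left.
March 2073 has 31 days: 1037 − 31 = 1006 left.
April 2073 has 30 days: 1006 − 30 = 976 left.
May 2073 has 31 days: 976 − 31 = 945 left.
June 2073 has 30 days: 945 − 30 = 915 left.
July 2073 has 31 days: 915 − 31 = 884 left.
August 2073 has 31 days: 884 − 31 = 853 left.
September 2073 has 30 days: 853 − 30 = 823 left.
October 2073 has 31 days: 823 − 31 = 792 left.
November 2073 has 30 days: 792 − 30 = 762 left.
December 2073 has 31 days: 762 − 31 = 731 left.
January 2074 has 31 days: 731 − 31 = 700 left.
February 2074 has 28 days (2074 is not a leap year): 700 − 28 = 672 left.
March 2074 has 31 days: 672 − 31 = 641 left.
April 2074 has 30 days: 641 − 30 = 611 left.
May 2074 has 31 days: 611 − 31 = 580 left.
June 2074 has 30 days: 580 − 30 = 550 left.
July 2074 has 31 days: 550 − 31 = 519 left.
August 2074 has 31 days: 519 − 31 = 488 left.
September 2074 has 30 days: 488 − 30 = 458 left.
October 2074 has 31 days: 458 − 31 = 427 left.
November 2074 has 30 days: 427 − 30 = 397 left.
December 2074 has 31 days: 397 − 31 = 366 left.
January 2075 has 31 days: 366 − 31 = 335 left.
February 2075 has 28 days (2075 is not a leap year): 335 − 28 = 307 left.
March 2075 has 31 days: 307 − 31 = 276 left.
April 2075 has 30 days: 276 − 30 = 246 left.
May 2075 has 31 days: 246 − 31 = 215 left.
June 2075 has 30 days: 215 − 30 = 185 left.
July 2075 has 31 days: 185 − 31 = 154 left.
August 2075 has 31 days: 154 − 31 = 123 left.
September 2075 has 30 days: 123 − 30 = 93 left.
October 2075 has 31 days: 93 − 31 = 62 left.
November 2075 has 30 days: 62 − 30 = 32 left.
December 2075 has 31 days: 32 − 31 = 1 left.
1 day into January 2076 → January 1, 2076.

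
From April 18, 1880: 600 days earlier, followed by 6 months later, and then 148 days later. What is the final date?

July 25, 1879

Counting back 600 days from April 18, 1880:
Going back 18 days from April 18, 1880 reaches the end of the previous month; 600 − 18 = 582 left.
March 1880 has 31 days: 582 − 31 = 551 left.
February 1880 has 29 days (1880 is a leap year): 551 − 29 = 522 left.
January 1880 has 31 days: 522 − 31 = 491 left.
December 1879 has 31 days: 491 − 31 = 460 left.
November 1879 has 30 days: 460 − 30 = 430 left.
October 1879 has 31 days: 430 − 31 = 399 left.
September 1879 has 30 days: 399 − 30 = 369 left.
August 1879 has 31 days: 369 − 31 = 338 left.
July 1879 has 31 days: 338 − 31 = 307 left.
June 1879 has 30 days: 307 − 30 = 277 left.
May 1879 has 31 days: 277 − 31 = 246 left.
April 1879 has 30 days: 246 − 30 = 216 left.
March 1879 has 31 days: 216 − 31 = 185 left.
February 1879 has 28 days (1879 is not a leap year): 185 − 28 = 157 left.
January 1879 has 31 days: 157 − 31 = 126 left.
December 1878 has 31 days: 126 − 31 = 95 left.
November 1878 has 30 days: 95 − 30 = 65 left.
October 1878 has 31 days: 65 − 31 = 34 left.
September 1878 has 30 days: 34 − 30 = 4 left.
August 1878 has 31 days; 31 − 4 = 27 → August 27, 1878.
Advancing 6 months from August 27, 1878:
month 8 + 6 = 14, which is month 2 of year 1879 → February 1879.
Day 27 is valid in February, giving February 27, 1879.
Advancing 148 days from February 27, 1879:
February has 28 days, so 28 − 27 = 1 day remains after February 27, 1879; 148 − 1 = 147 left.
March 1879 has 31 days: 147 − 31 = 116 left.
April 1879 has 30 days: 116 − 30 = 86 left.
May 1879 has 31 days: 86 − 31 = 55 left.
June 1879 has 30 days: 55 − 30 = 25 left.
25 days into July 1879 → July 25, 1879.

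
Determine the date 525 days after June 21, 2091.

Advancing 525 days from June 21, 2091.
June has 30 days, so 30 − 21 = 9 days remain after June 21, 2091; 525 − 9 = 516 left.
July 2091 has 31 days: 516 − 31 = 485 left.
August 2091 has 31 days: 485 − 31 = 454 left.
September 2091 has 30 days: 454 − 30 = 424 left.
October 2091 has 31 days: 424 − 31 = 393 left.
November 2091 has 30 days: 393 − 30 = 363 left.
December 2091 has 31 days: 363 − 31 = 332 left.
January 2092 has 31 days: 332 − 31 = 301 left.
February 2092 has 29 days (2092 is a leap year): 301 − 29 = 272 left.
March 2092 has 31 days: 272 − 31 = 241 left.
April 2092 has 30 days: 241 − 30 = 211 left.
May 2092 has 31 days: 211 − 31 = 180 left.
June 2092 has 30 days: 180 − 30 = 150 left.
July 2092 has 31 days: 150 − 31 = 119 left.
August 2092 has 31 days: 119 − 31 = 88 left.
September 2092 has 30 days: 88 − 30 = 58 left.
October 2092 has 31 days: 58 − 31 = 27 left.
27 days into November 2092 → November 27, 2092.

November 27, 2092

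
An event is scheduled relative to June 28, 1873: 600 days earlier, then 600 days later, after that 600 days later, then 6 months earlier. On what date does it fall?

August 18, 1874

Subtracting 600 days from June 28, 1873:
Going back 28 days from June 28, 1873 reaches the end of the previous month; 600 − 28 = 572 left.
May 1873 has 31 days: 572 − 31 = 541 left.
April 1873 has 30 days: 541 − 30 = 511 left.
March 1873 has 31 days: 511 − 31 = 480 left.
February 1873 has 28 days (1873 is not a leap year): 480 − 28 = 452 left.
January 1873 has 31 days: 452 − 31 = 421 left.
December 1872 has 31 days: 421 − 31 = 390 left.
November 1872 has 30 days: 390 − 30 = 360 left.
October 1872 has 31 days: 360 − 31 = 329 left.
September 1872 has 30 days: 329 − 30 = 299 left.
August 1872 has 31 days: 299 − 31 = 268 left.
July 1872 has 31 days: 268 − 31 = 237 left.
June 1872 has 30 days: 237 − 30 = 207 left.
May 1872 has 31 days: 207 − 31 = 176 left.
April 1872 has 30 days: 176 − 30 = 146 left.
March 1872 has 31 days: 146 − 31 = 115 left.
February 1872 has 29 days (1872 is a leap year): 115 − 29 = 86 left.
January 1872 has 31 days: 86 − 31 = 55 left.
December 1871 has 31 days: 55 − 31 = 24 left.
November 1871 has 30 days; 30 − 24 = 6 → November 6, 1871.
Adding 600 days from November 6, 1871:
November has 30 days, so 30 − 6 = 24 days remain after November 6, 1871; 600 − 24 = 576 left.
December 1871 has 31 days: 576 − 31 = 545 left.
January 1872 has 31 days: 545 − 31 = 514 left.
February 1872 has 29 days (1872 is a leap year): 514 − 29 = 485 left.
March 1872 has 31 days: 485 − 31 = 454 left.
April 1872 has 30 days: 454 − 30 = 424 left.
May 1872 has 31 days: 424 − 31 = 393 left.
June 1872 has 30 days: 393 − 30 = 363 left.
July 1872 has 31 days: 363 − 31 = 332 left.
August 1872 has 31 days: 332 − 31 = 301 left.
September 1872 has 30 days: 301 − 30 = 271 left.
October 1872 has 31 days: 271 − 31 = 240 left.
November 1872 has 30 days: 240 − 30 = 210 left.
December 1872 has 31 days: 210 − 31 = 179 left.
January 1873 has 31 days: 179 − 31 = 148 left.
February 1873 has 28 days (1873 is not a leap year): 148 − 28 = 120 left.
March 1873 has 31 days: 120 − 31 = 89 left.
April 1873 has 30 days: 89 − 30 = 59 left.
May 1873 has 31 days: 59 − 31 = 28 left.
28 days into June 1873 → June 28, 1873.
Counting forward 600 days from June 28, 1873:
June has 30 days, so 30 − 28 = 2 days remain after June 28, 1873; 600 − 2 = 598 left.
July 1873 has 31 days: 598 − 31 = 567 left.
August 1873 has 31 days: 567 − 31 = 536 left.
September 1873 has 30 days: 536 − 30 = 506 left.
October 1873 has 31 days: 506 − 31 = 475 left.
November 1873 has 30 days: 475 − 30 = 445 left.
December 1873 has 31 days: 445 − 31 = 414 left.
January 1874 has 31 days: 414 − 31 = 383 left.
February 1874 has 28 days (1874 is not a leap year): 383 − 28 = 355 left.
March 1874 has 31 days: 355 − 31 = 324 left.
April 1874 has 30 days: 324 − 30 = 294 left.
May 1874 has 31 days: 294 − 31 = 263 left.
June 1874 has 30 days: 263 − 30 = 233 left.
July 1874 has 31 days: 233 − 31 = 202 left.
August 1874 has 31 days: 202 − 31 = 171 left.
September 1874 has 30 days: 171 − 30 = 141 left.
October 1874 has 31 days: 141 − 31 = 110 left.
November 1874 has 30 days: 110 − 30 = 80 left.
December 1874 has 31 days: 80 − 31 = 49 left.
January 1875 has 31 days: 49 − 31 = 18 left.
18 days into February 1875 → February 18, 1875.
Subtracting 6 months from February 18, 1875:
month 2 − 6 = -4, which is month 8 of year 1874 → August 1874.
Day 18 is valid in August, giving August 18, 1874.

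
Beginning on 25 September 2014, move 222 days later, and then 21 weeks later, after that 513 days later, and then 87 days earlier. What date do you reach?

November 28, 2016

Advancing 222 days from September 25, 2014:
September has 30 days, so 30 − 25 = 5 days remain after September 25, 2014; 222 − 5 = 217 left.
October 2014 has 31 days: 217 − 31 = 186 left.
November 2014 has 30 days: 186 − 30 = 156 left.
December 2014 has 31 days: 156 − 31 = 125 left.
January 2015 has 31 days: 125 − 31 = 94 left.
February 2015 has 28 days (2015 is not a leap year): 94 − 28 = 66 left.
March 2015 has 31 days: 66 − 31 = 35 left.
April 2015 has 30 days: 35 − 30 = 5 left.
5 days into May 2015 → May 5, 2015.
Adding 21 weeks (= 147 days) from May 5, 2015:
May has 31 days, so 31 − 5 = 26 days remain after May 5, 2015; 147 − 26 = 121 left.
June 2015 has 30 days: 121 − 30 = 91 left.
July 2015 has 31 days: 91 − 31 = 60 left.
August 2015 has 31 days: 60 − 31 = 29 left.
29 days into September 2015 → September 29, 2015.
Counting forward 513 days from September 29, 2015:
September has 30 days, so 30 − 29 = 1 day remains after September 29, 2015; 513 − 1 = 512 left.
October 2015 has 31 days: 512 − 31 = 481 left.
November 2015 has 30 days: 481 − 30 = 451 left.
December 2015 has 31 days: 451 − 31 = 420 left.
January 2016 has 31 days: 420 − 31 = 389 left.
February 2016 has 29 days (2016 is a leap year): 389 − 29 = 360 left.
March 2016 has 31 days: 360 − 31 = 329 left.
April 2016 has 30 days: 329 − 30 = 299 left.
May 2016 has 31 days: 299 − 31 = 268 left.
June 2016 has 30 days: 268 − 30 = 238 left.
July 2016 has 31 days: 238 − 31 = 207 left.
August 2016 has 31 days: 207 − 31 = 176 left.
September 2016 has 30 days: 176 − 30 = 146 left.
October 2016 has 31 days: 146 − 31 = 115 left.
November 2016 has 30 days: 115 − 30 = 85 left.
December 2016 has 31 days: 85 − 31 = 54 left.
January 2017 has 31 days: 54 − 31 = 23 left.
23 days into February 2017 → February 23, 2017.
Counting back 87 days from February 23, 2017:
Going back 23 days from February 23, 2017 reaches the end of the previous month; 87 − 23 = 64 left.
January 2017 has 31 days: 64 − 31 = 33 left.
December 2016 has 31 days: 33 − 31 = 2 left.
November 2016 has 30 days; 30 − 2 = 28 → November 28, 2016.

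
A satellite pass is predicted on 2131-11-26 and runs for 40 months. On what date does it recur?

March 26, 2135

Advancing 40 months from November 26, 2131.
month 11 + 40 = 51, which is month 3 of year 2135 → March 2135.
Day 26 is valid in March, giving March 26, 2135.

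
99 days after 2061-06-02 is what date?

Adding 99 days from June 2, 2061.
June has 30 days, so 30 − 2 = 28 days remain after June 2, 2061; 99 − 28 = 71 left.
July 2061 has 31 days: 71 − 31 = 40 left.
August 2061 has 31 days: 40 − 31 = 9 left.
9 days into September 2061 → September 9, 2061.

September 9, 2061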